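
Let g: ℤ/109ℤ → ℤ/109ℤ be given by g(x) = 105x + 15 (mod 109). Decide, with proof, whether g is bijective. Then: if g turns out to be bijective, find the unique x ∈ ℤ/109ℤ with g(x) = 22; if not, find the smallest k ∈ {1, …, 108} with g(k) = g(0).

80

By definition, injectivity means: for all u, v in the domain, g(u) = g(v) implies u = v.
Suppose g(u) = g(v) in ℤ/109ℤ. Then 105u + 15 ≡ 105v + 15 (mod 109), thus 105(u − v) ≡ 0 (mod 109).
Since gcd(105, 109) = 1, 105 is invertible modulo 109, hence u − v ≡ 0 (mod 109), i.e. u = v.
We now compute 105⁻¹ mod 109 explicitly. Euclid's algorithm: 109 = 1·105 + 4, 105 = 26·4 + 1; back-substituting gives 1 = 27·105 − 26·109, so 105⁻¹ ≡ 27 (mod 109).
For any y ∈ ℤ/109ℤ, x = 27(y − 15) mod 109 satisfies g(x) = 105·27(y − 15) + 15 ≡ y (since 105·27 ≡ 1 mod 109). So every y has a preimage.
Therefore g is bijective.
Since g is bijective, we compute g⁻¹(22): solve 105x + 15 ≡ 22 (mod 109), i.e. 105x ≡ 7 (mod 109).
Multiplying by 105⁻¹ = 27 gives x ≡ 27·7 = 189 = 1·109 + 80 ≡ 80 (mod 109).
Check: g(80) = 105·80 + 15 = 8415 = 77·109 + 22 ≡ 22 (mod 109).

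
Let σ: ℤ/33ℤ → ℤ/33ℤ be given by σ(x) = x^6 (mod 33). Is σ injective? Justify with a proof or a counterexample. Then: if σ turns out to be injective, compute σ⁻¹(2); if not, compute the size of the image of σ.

σ(4): Repeated squaring mod 33: 4^1 ≡ 4, 4^2 ≡ 4² = 16, 4^4 ≡ 16² = 256 ≡ 25. Since 6 = 4 + 2, 4^6 ≡ 25·16: 25·16 = 400 ≡ 4. So 4^6 ≡ 4 (mod 33).
σ(7): Repeated squaring mod 33: 7^1 ≡ 7, 7^2 ≡ 7² = 49 ≡ 16, 7^4 ≡ 16² = 256 ≡ 25. Since 6 = 4 + 2, 7^6 ≡ 25·16: 25·16 = 400 ≡ 4. So 7^6 ≡ 4 (mod 33).
So σ(4) = σ(7) = 4 while 4 ≠ 7, thus σ is not injective.
Since σ is not injective, we determine |image(σ)|. Computing x^6 mod 33 for each x (by repeated squaring, reducing mod 33 at every step), the values σ(0), σ(1), …, σ(32) are: 0, 1, 31, 3, 4, 16, 27, 4, 25, 9, 1, 22, 12, 31, 25, 15, 16, 16, 15, 25, 31, 12, 22, 1, 9, 25, 4, 27, 16, 4, 3, 31, 1.
The distinct values are {0, 1, 3, 4, 9, 12, 15, 16, 22, 25, 27, 31}; there are 12 of them.

12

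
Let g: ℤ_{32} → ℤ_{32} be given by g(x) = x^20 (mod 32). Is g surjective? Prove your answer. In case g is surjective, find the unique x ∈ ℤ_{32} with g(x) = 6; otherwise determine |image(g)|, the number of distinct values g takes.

3

g(0) = 0^20 = 0.
g(2): Repeated squaring mod 32: 2^1 ≡ 2, 2^2 ≡ 2² = 4, 2^4 ≡ 4² = 16, 2^8 ≡ 16² = 256 ≡ 0, 2^16 ≡ 0² = 0. Since 20 = 16 + 4, 2^20 ≡ 0·16: 0·16 = 0. So 2^20 ≡ 0 (mod 32).
So g(0) = g(2) = 0 while 0 ≠ 2, hence g is not injective.
A non-injective map from the 32-element set ℤ_{32} to itself takes at most 31 distinct values, so it cannot be surjective. Therefore g is not surjective.
Since g is not surjective, we determine |image(g)|. Computing x^20 mod 32 for each x (by repeated squaring, reducing mod 32 at every step), the values g(0), g(1), …, g(31) are: 0, 1, 0, 17, 0, 17, 0, 1, 0, 1, 0, 17, 0, 17, 0, 1, 0, 1, 0, 17, 0, 17, 0, 1, 0, 1, 0, 17, 0, 17, 0, 1.
The distinct values are {0, 1, 17}; there are 3 of them.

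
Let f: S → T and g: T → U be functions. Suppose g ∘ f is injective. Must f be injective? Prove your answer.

Suppose f(x_1) = f(x_2). Applying g: (g ∘ f)(x_1) = (g ∘ f)(x_2). Since g ∘ f is injective, x_1 = x_2. So f is injective.

injective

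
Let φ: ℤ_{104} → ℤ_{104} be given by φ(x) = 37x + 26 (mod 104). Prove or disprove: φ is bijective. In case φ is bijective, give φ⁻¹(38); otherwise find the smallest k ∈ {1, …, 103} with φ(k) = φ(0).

By definition, φ is injective when φ(u) = φ(v) forces u = v.
Suppose φ(u) = φ(v) in ℤ_{104}. Then 37u + 26 ≡ 37v + 26 (mod 104), hence 37(u − v) ≡ 0 (mod 104).
Since gcd(37, 104) = 1, 37 is invertible modulo 104, thus u − v ≡ 0 (mod 104), i.e. u = v.
We now compute 37⁻¹ mod 104 explicitly. Euclid's algorithm: 104 = 2·37 + 30, 37 = 1·30 + 7, 30 = 4·7 + 2, 7 = 3·2 + 1; back-substituting gives 1 = 45·37 − 16·104, so 37⁻¹ ≡ 45 (mod 104).
Then y ↦ 45(y − 26) is a two-sided inverse to φ, so every y ∈ ℤ_{104} has a preimage.
Thus φ is bijective.
Since φ is bijective, we compute φ⁻¹(38): solve 37x + 26 ≡ 38 (mod 104), i.e. 37x ≡ 12 (mod 104).
Multiplying by 37⁻¹ = 45 gives x ≡ 45·12 = 540 = 5·104 + 20 ≡ 20 (mod 104).
Check: φ(20) = 37·20 + 26 = 766 = 7·104 + 38 ≡ 38 (mod 104).

20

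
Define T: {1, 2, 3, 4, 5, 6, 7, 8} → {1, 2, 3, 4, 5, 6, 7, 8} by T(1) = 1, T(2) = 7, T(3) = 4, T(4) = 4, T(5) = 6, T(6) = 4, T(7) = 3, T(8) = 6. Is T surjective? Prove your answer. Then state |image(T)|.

No element maps to 2, so T is not surjective.
The image of T is {1, 3, 4, 6, 7}, which has 5 elements.

5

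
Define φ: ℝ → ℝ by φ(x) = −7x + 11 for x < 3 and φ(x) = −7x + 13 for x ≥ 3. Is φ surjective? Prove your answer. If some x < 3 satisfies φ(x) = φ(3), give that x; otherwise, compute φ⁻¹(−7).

Both pieces are strictly decreasing (slopes −7 and −7), so each is injective on its own interval.
The left piece maps (−∞, 3) onto (−10, ∞); the right piece maps [3, ∞) onto (−∞, −8].
The union (−10, ∞) ∪ (−∞, −8] covers ℝ, so φ is surjective.
For the follow-up: the images overlap, so an x < 3 with φ(x) = φ(3) exists. φ(3) = −8; solving −7x + 11 = −8 for x < 3 gives x = (−8 − 11)/(−7) = 19/7.

19/7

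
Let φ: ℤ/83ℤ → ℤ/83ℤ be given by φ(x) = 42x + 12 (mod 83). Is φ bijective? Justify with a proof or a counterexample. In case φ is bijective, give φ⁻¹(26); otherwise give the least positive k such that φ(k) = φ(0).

If φ(s) = φ(t), then 42s ≡ 42t (mod 83). Because gcd(42, 83) = 1, we may cancel 42 to get s ≡ t (mod 83).
We now compute 42⁻¹ mod 83 explicitly. Euclid's algorithm: 83 = 1·42 + 41, 42 = 1·41 + 1; back-substituting gives 1 = 2·42 − 1·83, so 42⁻¹ ≡ 2 (mod 83).
For any y ∈ ℤ/83ℤ, x = 2(y − 12) mod 83 satisfies φ(x) = 42·2(y − 12) + 12 ≡ y (since 42·2 ≡ 1 mod 83). So every y has a preimage.
Hence φ is bijective.
Since φ is bijective, we compute φ⁻¹(26): solve 42x + 12 ≡ 26 (mod 83), i.e. 42x ≡ 14 (mod 83).
Multiplying by 42⁻¹ = 2 gives x ≡ 2·14 = 28 ≡ 28 (mod 83).
Check: φ(28) = 42·28 + 12 = 1188 = 14·83 + 26 ≡ 26 (mod 83).

28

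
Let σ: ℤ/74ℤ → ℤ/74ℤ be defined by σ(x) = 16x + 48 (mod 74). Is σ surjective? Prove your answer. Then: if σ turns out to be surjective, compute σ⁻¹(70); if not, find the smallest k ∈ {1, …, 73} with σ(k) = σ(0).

Recall that σ is surjective if every y in the codomain equals σ(x) for some x in the domain.
Since gcd(16, 74) = 2, we have 16x ≡ 0 (mod 2) for all x, so σ(x) ≡ 0 (mod 2).
But 1 ≢ 0 (mod 2), so 1 ∈ ℤ/74ℤ has no preimage. Therefore σ is not surjective.
Since σ is not surjective, we find the least positive k with σ(k) = σ(0): this means 16k ≡ 0 (mod 74), i.e. 74 ∣ 16k. Since gcd(16, 74) = 2, dividing through by 2 this holds exactly when 37 ∣ 8k, and as gcd(8, 37) = 1, exactly when 37 ∣ k.
The smallest positive such k is 37.

37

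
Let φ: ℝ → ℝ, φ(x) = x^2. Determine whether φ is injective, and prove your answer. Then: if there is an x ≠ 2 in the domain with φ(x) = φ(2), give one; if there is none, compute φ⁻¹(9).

φ(2) = 4 = (−2)^2 = φ(−2) (since 2 is even), with 2 ≠ −2. So φ is not injective.
For the follow-up, such an x exists: taking x = −2 ∈ ℝ gives φ(−2) = 4 = φ(2) with −2 ≠ 2.

-2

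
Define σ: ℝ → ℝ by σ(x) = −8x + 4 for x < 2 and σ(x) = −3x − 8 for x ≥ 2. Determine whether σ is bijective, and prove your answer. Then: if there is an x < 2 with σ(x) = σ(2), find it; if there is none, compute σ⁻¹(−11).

Both pieces are strictly decreasing (slopes −8 and −3), so each is injective on its own interval.
The left piece maps (−∞, 2) onto (−12, ∞); the right piece maps [2, ∞) onto (−∞, −14].
The images leave a gap (−12 has no preimage), so σ is not surjective, hence not bijective.
Because the two images are disjoint, no x < 2 has σ(x) = σ(2), so we compute σ⁻¹(−11): −11 lies in (−12, ∞), so solve −8x + 4 = −11: x = (−11 − 4)/(−8) = 15/8.

15/8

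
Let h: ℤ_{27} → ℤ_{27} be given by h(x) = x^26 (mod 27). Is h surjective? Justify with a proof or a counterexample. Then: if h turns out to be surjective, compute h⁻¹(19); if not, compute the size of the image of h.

h(0) = 0^26 = 0.
h(3): Repeated squaring mod 27: 3^1 ≡ 3, 3^2 ≡ 3² = 9, 3^4 ≡ 9² = 81 ≡ 0, 3^8 ≡ 0² = 0, 3^16 ≡ 0² = 0. Since 26 = 16 + 8 + 2, 3^26 ≡ 0·0·9: 0·0 = 0, then 0·9 = 0. So 3^26 ≡ 0 (mod 27).
So h(0) = h(3) = 0 while 0 ≠ 3, so h is not injective.
A non-injective map from the 27-element set ℤ_{27} to itself takes at most 26 distinct values, so it cannot be surjective. Hence h is not surjective.
Since h is not surjective, we determine |image(h)|. Computing x^26 mod 27 for each x (by repeated squaring, reducing mod 27 at every step), the values h(0), h(1), …, h(26) are: 0, 1, 13, 0, 7, 16, 0, 4, 10, 0, 19, 22, 0, 25, 25, 0, 22, 19, 0, 10, 4, 0, 16, 7, 0, 13, 1.
The distinct values are {0, 1, 4, 7, 10, 13, 16, 19, 22, 25}; there are 10 of them.

10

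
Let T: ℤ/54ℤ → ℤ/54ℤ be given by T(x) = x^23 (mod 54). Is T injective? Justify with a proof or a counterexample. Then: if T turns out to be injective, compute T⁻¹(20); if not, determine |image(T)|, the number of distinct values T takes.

T(0) = 0^23 = 0.
T(6): Repeated squaring mod 54: 6^1 ≡ 6, 6^2 ≡ 6² = 36, 6^4 ≡ 36² = 1296 ≡ 0, 6^8 ≡ 0² = 0, 6^16 ≡ 0² = 0. Since 23 = 16 + 4 + 2 + 1, 6^23 ≡ 0·0·36·6: 0·0 = 0, then 0·36 = 0, then 0·6 = 0. So 6^23 ≡ 0 (mod 54).
So T(0) = T(6) = 0 while 0 ≠ 6, so T is not injective.
Since T is not injective, we determine |image(T)|. Computing x^23 mod 54 for each x (by repeated squaring, reducing mod 54 at every step), the values T(0), T(1), …, T(53) are: 0, 1, 32, 27, 52, 47, 0, 13, 44, 27, 46, 23, 0, 43, 38, 27, 4, 35, 0, 37, 14, 27, 34, 29, 0, 49, 26, 27, 28, 5, 0, 25, 20, 27, 40, 17, 0, 19, 50, 27, 16, 11, 0, 31, 8, 27, 10, 41, 0, 7, 2, 27, 22, 53.
The distinct values are {0, 1, 2, 4, 5, 7, 8, 10, 11, 13, 14, 16, 17, 19, 20, 22, 23, 25, 26, 27, 28, 29, 31, 32, 34, 35, 37, 38, 40, 41, 43, 44, 46, 47, 49, 50, 52, 53}; there are 38 of them.

38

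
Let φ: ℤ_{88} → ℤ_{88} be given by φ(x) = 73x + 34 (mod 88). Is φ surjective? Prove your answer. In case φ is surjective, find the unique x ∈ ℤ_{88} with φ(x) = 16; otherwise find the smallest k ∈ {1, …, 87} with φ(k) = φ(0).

54

Since gcd(73, 88) = 1, 73 is invertible modulo 88. Euclid's algorithm: 88 = 1·73 + 15, 73 = 4·15 + 13, 15 = 1·13 + 2, 13 = 6·2 + 1; back-substituting gives 1 = 41·73 − 34·88, so 73⁻¹ ≡ 41 (mod 88).
Then y ↦ 41(y − 34) is a two-sided inverse to φ, so every y ∈ ℤ_{88} has a preimage.
Hence φ is surjective.
Since φ is surjective, we find φ⁻¹(16): we need 73x ≡ 16 − 34 ≡ 70 (mod 88). Using 73⁻¹ = 41: x ≡ 41·70 = 2870 = 32·88 + 54, so x = 54.
Check: φ(54) = 73·54 + 34 = 3976 = 45·88 + 16 ≡ 16 (mod 88).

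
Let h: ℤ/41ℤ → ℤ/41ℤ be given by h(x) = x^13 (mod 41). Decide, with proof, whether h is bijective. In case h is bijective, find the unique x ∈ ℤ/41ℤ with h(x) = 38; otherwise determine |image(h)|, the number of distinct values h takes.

3

Since 41 is prime, the nonzero elements of ℤ/41ℤ form a cyclic group of order 40.
As gcd(13, 40) = 1, raising to the 13th power is a bijection on this group: if a^13 ≡ b^13 then (ab^{−1})^13 = 1, and the only element of order dividing gcd(13, 40) = 1 is 1, so a = b.
With h(0) = 0 this makes h injective on all of ℤ/41ℤ, hence bijective (finite equal-size domain and codomain). In particular h is bijective.
Since h is bijective, we find the preimage of 38. The inverse of x ↦ x^13 on (ℤ/41ℤ)^× is x ↦ x^37, because 13·37 = 481 = 12·40 + 1 ≡ 1 (mod 40) and x^{40} = 1 for x ≠ 0 (Fermat). So h⁻¹(38) = 38^37 mod 41.
Repeated squaring mod 41: 38^1 ≡ 38, 38^2 ≡ 38² = 1444 ≡ 9, 38^4 ≡ 9² = 81 ≡ 40, 38^8 ≡ 40² = 1600 ≡ 1, 38^16 ≡ 1² = 1, 38^32 ≡ 1² = 1. Since 37 = 32 + 4 + 1, 38^37 ≡ 1·40·38: 1·40 = 40, then 40·38 = 1520 ≡ 3. So 38^37 ≡ 3 (mod 41).
Hence h⁻¹(38) = 3.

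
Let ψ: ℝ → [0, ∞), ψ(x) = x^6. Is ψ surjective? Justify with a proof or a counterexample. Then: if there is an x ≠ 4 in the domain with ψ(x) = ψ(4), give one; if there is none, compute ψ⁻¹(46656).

For any y ∈ [0, ∞), x = y^{1/6} ∈ ℝ satisfies x^6 = y, so ψ is surjective.
For the follow-up, such an x exists: taking x = −4 ∈ ℝ gives ψ(−4) = 4096 = ψ(4) with −4 ≠ 4.

-4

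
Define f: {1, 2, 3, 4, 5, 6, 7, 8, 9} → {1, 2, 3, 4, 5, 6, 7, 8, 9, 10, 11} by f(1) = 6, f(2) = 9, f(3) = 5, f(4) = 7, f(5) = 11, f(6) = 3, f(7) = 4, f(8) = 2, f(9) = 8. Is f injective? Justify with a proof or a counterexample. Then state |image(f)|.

The values f(1), …, f(9) are 6, 9, 5, 7, 11, 3, 4, 2, 8 — all distinct.
So f(x_1) = f(x_2) only when x_1 = x_2, and f is injective.
The image of f is {2, 3, 4, 5, 6, 7, 8, 9, 11}, which has 9 elements.

9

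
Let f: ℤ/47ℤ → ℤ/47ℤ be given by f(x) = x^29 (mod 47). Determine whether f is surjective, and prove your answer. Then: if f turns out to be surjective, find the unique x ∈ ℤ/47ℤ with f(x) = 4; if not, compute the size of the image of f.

Since 47 is prime, the nonzero elements of ℤ/47ℤ form a cyclic group of order 46.
As gcd(29, 46) = 1, raising to the 29th power is a bijection on this group: if u^29 ≡ v^29 then (uv^{−1})^29 = 1, and the only element of order dividing gcd(29, 46) = 1 is 1, so u = v.
With f(0) = 0 this makes f injective on all of ℤ/47ℤ, hence bijective (finite equal-size domain and codomain). In particular f is surjective.
Since f is surjective, we find the preimage of 4. The inverse of x ↦ x^29 on (ℤ/47ℤ)^× is x ↦ x^27, because 29·27 = 783 = 17·46 + 1 ≡ 1 (mod 46) and x^{46} = 1 for x ≠ 0 (Fermat). So f⁻¹(4) = 4^27 mod 47.
Repeated squaring mod 47: 4^1 ≡ 4, 4^2 ≡ 4² = 16, 4^4 ≡ 16² = 256 ≡ 21, 4^8 ≡ 21² = 441 ≡ 18, 4^16 ≡ 18² = 324 ≡ 42. Since 27 = 16 + 8 + 2 + 1, 4^27 ≡ 42·18·16·4: 42·18 = 756 ≡ 4, then 4·16 = 64 ≡ 17, then 17·4 = 68 ≡ 21. So 4^27 ≡ 21 (mod 47).
Hence f⁻¹(4) = 21.

21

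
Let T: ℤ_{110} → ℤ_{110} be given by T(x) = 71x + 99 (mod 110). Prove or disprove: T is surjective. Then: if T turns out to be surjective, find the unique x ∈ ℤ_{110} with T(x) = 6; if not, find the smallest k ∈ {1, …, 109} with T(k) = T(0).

Since gcd(71, 110) = 1, 71 is invertible modulo 110. Euclid's algorithm: 110 = 1·71 + 39, 71 = 1·39 + 32, 39 = 1·32 + 7, 32 = 4·7 + 4, 7 = 1·4 + 3, 4 = 1·3 + 1; back-substituting gives 1 = 31·71 − 20·110, so 71⁻¹ ≡ 31 (mod 110).
Then y ↦ 31(y − 99) is a two-sided inverse to T, so every y ∈ ℤ_{110} has a preimage.
Therefore T is surjective.
Since T is surjective, we find T⁻¹(6): we need 71x ≡ 6 − 99 ≡ 17 (mod 110). Using 71⁻¹ = 31: x ≡ 31·17 = 527 = 4·110 + 87, so x = 87.
Check: T(87) = 71·87 + 99 = 6276 = 57·110 + 6 ≡ 6 (mod 110).

87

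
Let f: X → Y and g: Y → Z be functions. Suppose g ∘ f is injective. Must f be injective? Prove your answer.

injective

Suppose f(x_1) = f(x_2). Applying g: (g ∘ f)(x_1) = (g ∘ f)(x_2). Since g ∘ f is injective, x_1 = x_2. So f is injective.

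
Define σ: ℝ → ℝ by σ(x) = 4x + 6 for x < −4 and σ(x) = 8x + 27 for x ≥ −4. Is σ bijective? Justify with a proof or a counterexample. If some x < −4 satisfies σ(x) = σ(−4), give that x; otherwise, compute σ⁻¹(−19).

Both pieces are strictly increasing (slopes 4 and 8), so each is injective on its own interval.
The left piece maps (−∞, −4) onto (−∞, −10); the right piece maps [−4, ∞) onto [−5, ∞).
The images leave a gap (−10 has no preimage), so σ is not surjective, hence not bijective.
Because the two images are disjoint, no x < −4 has σ(x) = σ(−4), so we compute σ⁻¹(−19): −19 lies in (−∞, −10), so solve 4x + 6 = −19: x = (−19 − 6)/4 = −25/4.

-25/4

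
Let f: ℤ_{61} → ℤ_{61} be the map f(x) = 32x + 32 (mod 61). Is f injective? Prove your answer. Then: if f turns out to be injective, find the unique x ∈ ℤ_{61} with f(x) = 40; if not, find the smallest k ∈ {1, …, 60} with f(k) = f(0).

46

If f(x_1) = f(x_2), then 32x_1 ≡ 32x_2 (mod 61). Because gcd(32, 61) = 1, we may cancel 32 to get x_1 ≡ x_2 (mod 61).
So f is injective.
We now compute 32⁻¹ mod 61 explicitly. Euclid's algorithm: 61 = 1·32 + 29, 32 = 1·29 + 3, 29 = 9·3 + 2, 3 = 1·2 + 1; back-substituting gives 1 = 21·32 − 11·61, so 32⁻¹ ≡ 21 (mod 61).
Since f is injective, we compute f⁻¹(40): solve 32x + 32 ≡ 40 (mod 61), i.e. 32x ≡ 8 (mod 61).
Multiplying by 32⁻¹ = 21 gives x ≡ 21·8 = 168 = 2·61 + 46 ≡ 46 (mod 61).
Check: f(46) = 32·46 + 32 = 1504 = 24·61 + 40 ≡ 40 (mod 61).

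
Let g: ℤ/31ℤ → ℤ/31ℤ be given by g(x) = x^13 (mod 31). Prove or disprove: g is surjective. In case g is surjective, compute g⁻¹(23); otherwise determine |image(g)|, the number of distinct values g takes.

29

Since 31 is prime, the nonzero elements of ℤ/31ℤ form a cyclic group of order 30.
As gcd(13, 30) = 1, raising to the 13th power is a bijection on this group: if u^13 ≡ v^13 then (uv^{−1})^13 = 1, and the only element of order dividing gcd(13, 30) = 1 is 1, so u = v.
With g(0) = 0 this makes g injective on all of ℤ/31ℤ, hence bijective (finite equal-size domain and codomain). In particular g is surjective.
Since g is surjective, we find the preimage of 23. The inverse of x ↦ x^13 on (ℤ/31ℤ)^× is x ↦ x^7, because 13·7 = 91 = 3·30 + 1 ≡ 1 (mod 30) and x^{30} = 1 for x ≠ 0 (Fermat). So g⁻¹(23) = 23^7 mod 31.
Repeated squaring mod 31: 23^1 ≡ 23, 23^2 ≡ 23² = 529 ≡ 2, 23^4 ≡ 2² = 4. Since 7 = 4 + 2 + 1, 23^7 ≡ 4·2·23: 4·2 = 8, then 8·23 = 184 ≡ 29. So 23^7 ≡ 29 (mod 31).
Hence g⁻¹(23) = 29.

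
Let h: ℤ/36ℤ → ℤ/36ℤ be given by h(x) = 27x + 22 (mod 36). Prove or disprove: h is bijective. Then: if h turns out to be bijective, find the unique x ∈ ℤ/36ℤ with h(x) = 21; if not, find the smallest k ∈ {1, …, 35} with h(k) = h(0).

4

We have gcd(27, 36) = 9 > 1. Taking x_1 = 0 and x_2 = 4: h(0) = 22 and h(4) = 27·4 + 22 = 130 ≡ 22 (mod 36).
So h(0) = h(4) while 0 ≠ 4, thus h is not injective, hence not bijective.
Since h is not bijective, we find the least positive k with h(k) = h(0): this means 27k ≡ 0 (mod 36), i.e. 36 ∣ 27k. Since gcd(27, 36) = 9, dividing through by 9 this holds exactly when 4 ∣ 3k, and as gcd(3, 4) = 1, exactly when 4 ∣ k.
The smallest positive such k is 4.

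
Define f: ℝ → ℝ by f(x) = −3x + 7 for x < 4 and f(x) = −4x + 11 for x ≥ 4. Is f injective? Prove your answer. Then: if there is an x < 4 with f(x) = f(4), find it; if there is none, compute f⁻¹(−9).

Both pieces are strictly decreasing (slopes −3 and −4), so each is injective on its own interval.
The left piece maps (−∞, 4) onto (−5, ∞); the right piece maps [4, ∞) onto (−∞, −5].
These images are disjoint, so no value is attained by both pieces. So f is injective.
Because the two images are disjoint, no x < 4 has f(x) = f(4), so we compute f⁻¹(−9): −9 lies in (−∞, −5], so solve −4x + 11 = −9: x = (−9 − 11)/(−4) = 5.

5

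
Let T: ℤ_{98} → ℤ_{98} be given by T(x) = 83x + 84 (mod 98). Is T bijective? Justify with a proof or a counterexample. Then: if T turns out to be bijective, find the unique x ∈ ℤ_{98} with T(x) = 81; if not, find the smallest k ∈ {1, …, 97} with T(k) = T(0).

By definition, injectivity means: for all u, v in the domain, T(u) = T(v) implies u = v.
Suppose T(u) = T(v) in ℤ_{98}. Then 83u + 84 ≡ 83v + 84 (mod 98), thus 83(u − v) ≡ 0 (mod 98).
Since gcd(83, 98) = 1, 83 is invertible modulo 98, therefore u − v ≡ 0 (mod 98), i.e. u = v.
We now compute 83⁻¹ mod 98 explicitly. Euclid's algorithm: 98 = 1·83 + 15, 83 = 5·15 + 8, 15 = 1·8 + 7, 8 = 1·7 + 1; back-substituting gives 1 = 13·83 − 11·98, so 83⁻¹ ≡ 13 (mod 98).
Then y ↦ 13(y − 84) is a two-sided inverse to T, so every y ∈ ℤ_{98} has a preimage.
Therefore T is bijective.
Since T is bijective, we compute T⁻¹(81): solve 83x + 84 ≡ 81 (mod 98), i.e. 83x ≡ 95 (mod 98).
Multiplying by 83⁻¹ = 13 gives x ≡ 13·95 = 1235 = 12·98 + 59 ≡ 59 (mod 98).
Check: T(59) = 83·59 + 84 = 4981 = 50·98 + 81 ≡ 81 (mod 98).

59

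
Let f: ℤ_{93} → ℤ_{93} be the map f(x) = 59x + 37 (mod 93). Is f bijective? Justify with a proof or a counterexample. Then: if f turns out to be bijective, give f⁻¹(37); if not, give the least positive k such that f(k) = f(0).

0

Recall that f is injective when f(u) = f(v) forces u = v.
If f(u) = f(v), then 59u ≡ 59v (mod 93). Because gcd(59, 93) = 1, we may cancel 59 to get u ≡ v (mod 93).
We now compute 59⁻¹ mod 93 explicitly. Euclid's algorithm: 93 = 1·59 + 34, 59 = 1·34 + 25, 34 = 1·25 + 9, 25 = 2·9 + 7, 9 = 1·7 + 2, 7 = 3·2 + 1; back-substituting gives 1 = 41·59 − 26·93, so 59⁻¹ ≡ 41 (mod 93).
Then y ↦ 41(y − 37) is a two-sided inverse to f, so every y ∈ ℤ_{93} has a preimage.
So f is bijective.
Since f is bijective, we compute f⁻¹(37): solve 59x + 37 ≡ 37 (mod 93), i.e. 59x ≡ 0 (mod 93).
Multiplying by 59⁻¹ = 41 gives x ≡ 41·0 = 0 ≡ 0 (mod 93).
Check: f(0) = 59·0 + 37 = 37 ≡ 37 (mod 93).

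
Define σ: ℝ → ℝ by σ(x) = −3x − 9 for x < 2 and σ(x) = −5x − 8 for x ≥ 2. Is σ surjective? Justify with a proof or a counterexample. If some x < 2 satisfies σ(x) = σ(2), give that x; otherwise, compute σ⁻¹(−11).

Both pieces are strictly decreasing (slopes −3 and −5), so each is injective on its own interval.
The left piece maps (−∞, 2) onto (−15, ∞); the right piece maps [2, ∞) onto (−∞, −18].
The union (−15, ∞) ∪ (−∞, −18] omits the interval between −15 and −18; in particular −15 has no preimage. So σ is not surjective.
Because the two images are disjoint, no x < 2 has σ(x) = σ(2), so we compute σ⁻¹(−11): −11 lies in (−15, ∞), so solve −3x − 9 = −11: x = (−11 + 9)/(−3) = 2/3.

2/3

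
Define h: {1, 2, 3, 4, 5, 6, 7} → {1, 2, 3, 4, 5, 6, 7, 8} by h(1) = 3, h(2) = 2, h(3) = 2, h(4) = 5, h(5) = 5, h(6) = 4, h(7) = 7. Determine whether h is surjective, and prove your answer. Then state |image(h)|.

No element maps to 1, so h is not surjective.
The image of h is {2, 3, 4, 5, 7}, which has 5 elements.

5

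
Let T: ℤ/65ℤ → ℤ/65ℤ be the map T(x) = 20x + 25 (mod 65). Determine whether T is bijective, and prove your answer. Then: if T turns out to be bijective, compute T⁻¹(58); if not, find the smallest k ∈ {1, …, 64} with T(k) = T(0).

Recall: T is injective if T(x_1) = T(x_2) implies x_1 = x_2.
We have gcd(20, 65) = 5 > 1. Taking x_1 = 0 and x_2 = 13: T(0) = 25 and T(13) = 20·13 + 25 = 285 ≡ 25 (mod 65).
So T(0) = T(13) while 0 ≠ 13, hence T is not injective, hence not bijective.
Since T is not bijective, we find the least positive k with T(k) = T(0): this means 20k ≡ 0 (mod 65), i.e. 65 ∣ 20k. Since gcd(20, 65) = 5, dividing through by 5 this holds exactly when 13 ∣ 4k, and as gcd(4, 13) = 1, exactly when 13 ∣ k.
The smallest positive such k is 13.

13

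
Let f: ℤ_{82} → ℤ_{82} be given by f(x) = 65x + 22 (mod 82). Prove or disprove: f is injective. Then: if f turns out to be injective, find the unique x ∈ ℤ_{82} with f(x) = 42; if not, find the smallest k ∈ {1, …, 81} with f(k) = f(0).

76

Suppose f(s) = f(t) in ℤ_{82}. Then 65s + 22 ≡ 65t + 22 (mod 82), therefore 65(s − t) ≡ 0 (mod 82).
Since gcd(65, 82) = 1, 65 is invertible modulo 82, so s − t ≡ 0 (mod 82), i.e. s = t.
Hence f is injective.
We now compute 65⁻¹ mod 82 explicitly. Euclid's algorithm: 82 = 1·65 + 17, 65 = 3·17 + 14, 17 = 1·14 + 3, 14 = 4·3 + 2, 3 = 1·2 + 1; back-substituting gives 1 = 53·65 − 42·82, so 65⁻¹ ≡ 53 (mod 82).
Since f is injective, we find f⁻¹(42): we need 65x ≡ 42 − 22 ≡ 20 (mod 82). Using 65⁻¹ = 53: x ≡ 53·20 = 1060 = 12·82 + 76, so x = 76.
Check: f(76) = 65·76 + 22 = 4962 = 60·82 + 42 ≡ 42 (mod 82).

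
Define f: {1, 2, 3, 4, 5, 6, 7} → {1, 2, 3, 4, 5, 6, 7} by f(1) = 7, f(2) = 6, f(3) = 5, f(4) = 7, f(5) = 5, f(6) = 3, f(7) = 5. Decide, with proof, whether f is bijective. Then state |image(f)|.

f(1) = 7 = f(4) with 1 ≠ 4, so f is not injective, hence not bijective.
The image of f is {3, 5, 6, 7}, which has 4 elements.

4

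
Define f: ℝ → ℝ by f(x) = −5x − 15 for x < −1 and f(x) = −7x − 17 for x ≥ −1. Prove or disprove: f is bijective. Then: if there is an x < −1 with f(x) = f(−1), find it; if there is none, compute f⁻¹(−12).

Both pieces are strictly decreasing (slopes −5 and −7), so each is injective on its own interval.
The left piece maps (−∞, −1) onto (−10, ∞); the right piece maps [−1, ∞) onto (−∞, −10].
Since −10 = −10, the images partition ℝ: f is injective and surjective, hence bijective.
Because the two images are disjoint, no x < −1 has f(x) = f(−1), so we compute f⁻¹(−12): −12 lies in (−∞, −10], so solve −7x − 17 = −12: x = (−12 + 17)/(−7) = −5/7.

-5/7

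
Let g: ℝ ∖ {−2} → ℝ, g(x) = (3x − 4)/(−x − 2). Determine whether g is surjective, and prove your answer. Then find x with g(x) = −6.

-16/3

If g(x) = −3, cross-multiplying gives −1(3x − 4) = 3(−x − 2), which simplifies to 4 = −6 — false.  So −3 has no preimage and g is not surjective.
Solving g(x) = −6: cross-multiplying gives 3x − 4 = −6(−x − 2), which rearranges to −3x = 16, so x = −16/3.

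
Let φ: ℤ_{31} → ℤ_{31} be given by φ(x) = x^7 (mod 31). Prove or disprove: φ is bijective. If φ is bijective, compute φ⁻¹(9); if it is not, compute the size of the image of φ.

Since 31 is prime, the nonzero elements of ℤ_{31} form a cyclic group of order 30.
As gcd(7, 30) = 1, raising to the 7th power is a bijection on this group: if a^7 ≡ b^7 then (ab^{−1})^7 = 1, and the only element of order dividing gcd(7, 30) = 1 is 1, so a = b.
With φ(0) = 0 this makes φ injective on all of ℤ_{31}, hence bijective (finite equal-size domain and codomain). In particular φ is bijective.
Since φ is bijective, we find the preimage of 9. The inverse of x ↦ x^7 on (ℤ_{31})^× is x ↦ x^13, because 7·13 = 91 = 3·30 + 1 ≡ 1 (mod 30) and x^{30} = 1 for x ≠ 0 (Fermat). So φ⁻¹(9) = 9^13 mod 31.
Repeated squaring mod 31: 9^1 ≡ 9, 9^2 ≡ 9² = 81 ≡ 19, 9^4 ≡ 19² = 361 ≡ 20, 9^8 ≡ 20² = 400 ≡ 28. Since 13 = 8 + 4 + 1, 9^13 ≡ 28·20·9: 28·20 = 560 ≡ 2, then 2·9 = 18. So 9^13 ≡ 18 (mod 31).
Hence φ⁻¹(9) = 18.

18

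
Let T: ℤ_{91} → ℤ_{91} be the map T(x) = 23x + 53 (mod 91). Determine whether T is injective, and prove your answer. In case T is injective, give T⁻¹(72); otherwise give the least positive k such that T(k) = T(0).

76

Suppose T(s) = T(t) in ℤ_{91}. Then 23s + 53 ≡ 23t + 53 (mod 91), therefore 23(s − t) ≡ 0 (mod 91).
Since gcd(23, 91) = 1, 23 is invertible modulo 91, hence s − t ≡ 0 (mod 91), i.e. s = t.
Hence T is injective.
We now compute 23⁻¹ mod 91 explicitly. Euclid's algorithm: 91 = 3·23 + 22, 23 = 1·22 + 1; back-substituting gives 1 = 4·23 − 1·91, so 23⁻¹ ≡ 4 (mod 91).
Since T is injective, we find T⁻¹(72): we need 23x ≡ 72 − 53 ≡ 19 (mod 91). Using 23⁻¹ = 4: x ≡ 4·19 = 76, so x = 76.
Check: T(76) = 23·76 + 53 = 1801 = 19·91 + 72 ≡ 72 (mod 91).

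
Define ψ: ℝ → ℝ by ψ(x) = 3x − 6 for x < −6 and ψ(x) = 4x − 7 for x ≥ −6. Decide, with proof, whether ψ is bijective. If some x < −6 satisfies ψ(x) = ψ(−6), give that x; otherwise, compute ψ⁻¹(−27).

Both pieces are strictly increasing (slopes 3 and 4), so each is injective on its own interval.
The left piece maps (−∞, −6) onto (−∞, −24); the right piece maps [−6, ∞) onto [−31, ∞).
These images overlap. In particular ψ(−6) = −31 (right piece), and solving 3x − 6 = −31 on the left piece gives x = −25/3 < −6.
So ψ(−25/3) = ψ(−6) with −25/3 ≠ −6, and ψ is not injective, hence not bijective. This x = −25/3 is the requested value below −6.

-25/3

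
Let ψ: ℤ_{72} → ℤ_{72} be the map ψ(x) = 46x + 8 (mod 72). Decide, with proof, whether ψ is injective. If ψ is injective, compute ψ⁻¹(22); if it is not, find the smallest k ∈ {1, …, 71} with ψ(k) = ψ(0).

Recall that injectivity means: for all x_1, x_2 in the domain, ψ(x_1) = ψ(x_2) implies x_1 = x_2.
We have gcd(46, 72) = 2 > 1. Taking x_1 = 0 and x_2 = 36: ψ(0) = 8 and ψ(36) = 46·36 + 8 = 1664 ≡ 8 (mod 72).
So ψ(0) = ψ(36) while 0 ≠ 36, thus ψ is not injective.
Since ψ is not injective, we find the least positive k with ψ(k) = ψ(0): this means 46k ≡ 0 (mod 72), i.e. 72 ∣ 46k. Since gcd(46, 72) = 2, dividing through by 2 this holds exactly when 36 ∣ 23k, and as gcd(23, 36) = 1, exactly when 36 ∣ k.
The smallest positive such k is 36.

36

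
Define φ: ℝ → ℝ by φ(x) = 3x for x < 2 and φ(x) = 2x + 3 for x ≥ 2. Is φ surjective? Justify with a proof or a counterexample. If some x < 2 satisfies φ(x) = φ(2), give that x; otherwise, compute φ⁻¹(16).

13/2

Both pieces are strictly increasing (slopes 3 and 2), so each is injective on its own interval.
The left piece maps (−∞, 2) onto (−∞, 6); the right piece maps [2, ∞) onto [7, ∞).
The union (−∞, 6) ∪ [7, ∞) omits the interval between 6 and 7; in particular 6 has no preimage. So φ is not surjective.
Because the two images are disjoint, no x < 2 has φ(x) = φ(2), so we compute φ⁻¹(16): 16 lies in [7, ∞), so solve 2x + 3 = 16: x = (16 − 3)/2 = 13/2.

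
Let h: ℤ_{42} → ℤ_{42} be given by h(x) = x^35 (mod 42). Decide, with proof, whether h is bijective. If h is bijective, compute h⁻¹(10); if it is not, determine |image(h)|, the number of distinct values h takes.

40

Computing x^35 mod 42 for each x (by repeated squaring, reducing mod 42 at every step), the values h(0), h(1), …, h(41) are: 0, 1, 32, 33, 16, 17, 6, 7, 8, 39, 40, 23, 24, 13, 14, 15, 4, 5, 30, 31, 20, 21, 22, 11, 12, 37, 38, 27, 28, 29, 18, 19, 2, 3, 34, 35, 36, 25, 26, 9, 10, 41.
Every element of ℤ_{42} appears exactly once in this list, so h is a bijection, and in particular bijective.
Since h is bijective, we read off the preimage of 10 from the same table: h(40) = 10, so h⁻¹(10) = 40.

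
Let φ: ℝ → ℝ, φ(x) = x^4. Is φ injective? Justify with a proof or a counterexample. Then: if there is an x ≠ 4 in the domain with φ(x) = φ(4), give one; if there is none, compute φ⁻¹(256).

φ(4) = 256 = (−4)^4 = φ(−4) (since 4 is even), with 4 ≠ −4. So φ is not injective.
For the follow-up, such an x exists: taking x = −4 ∈ ℝ gives φ(−4) = 256 = φ(4) with −4 ≠ 4.

-4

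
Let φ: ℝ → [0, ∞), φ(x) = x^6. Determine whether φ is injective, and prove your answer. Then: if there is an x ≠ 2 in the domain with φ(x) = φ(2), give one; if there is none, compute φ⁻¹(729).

φ(2) = 64 = (−2)^6 = φ(−2) (since 6 is even), with 2 ≠ −2. So φ is not injective.
For the follow-up, such an x exists: taking x = −2 ∈ ℝ gives φ(−2) = 64 = φ(2) with −2 ≠ 2.

-2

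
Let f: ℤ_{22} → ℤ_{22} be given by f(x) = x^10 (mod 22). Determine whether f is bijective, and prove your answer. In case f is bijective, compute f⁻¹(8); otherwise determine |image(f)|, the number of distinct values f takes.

4

f(1) = 1^10 = 1.
f(3): Repeated squaring mod 22: 3^1 ≡ 3, 3^2 ≡ 3² = 9, 3^4 ≡ 9² = 81 ≡ 15, 3^8 ≡ 15² = 225 ≡ 5. Since 10 = 8 + 2, 3^10 ≡ 5·9: 5·9 = 45 ≡ 1. So 3^10 ≡ 1 (mod 22).
So f(1) = f(3) = 1 while 1 ≠ 3, so f is not injective, hence not bijective.
Since f is not bijective, we determine |image(f)|. Computing x^10 mod 22 for each x (by repeated squaring, reducing mod 22 at every step), the values f(0), f(1), …, f(21) are: 0, 1, 12, 1, 12, 1, 12, 1, 12, 1, 12, 11, 12, 1, 12, 1, 12, 1, 12, 1, 12, 1.
The distinct values are {0, 1, 11, 12}; there are 4 of them.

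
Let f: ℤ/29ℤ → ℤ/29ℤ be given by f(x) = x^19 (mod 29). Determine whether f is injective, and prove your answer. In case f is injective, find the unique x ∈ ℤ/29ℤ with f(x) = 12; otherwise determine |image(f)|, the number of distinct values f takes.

Since 29 is prime, the nonzero elements of ℤ/29ℤ form a cyclic group of order 28.
As gcd(19, 28) = 1, raising to the 19th power is a bijection on this group: if s^19 ≡ t^19 then (st^{−1})^19 = 1, and the only element of order dividing gcd(19, 28) = 1 is 1, so s = t.
With f(0) = 0 this makes f injective on all of ℤ/29ℤ, hence bijective (finite equal-size domain and codomain). In particular f is injective.
Since f is injective, we find the preimage of 12. The inverse of x ↦ x^19 on (ℤ/29ℤ)^× is x ↦ x^3, because 19·3 = 57 = 2·28 + 1 ≡ 1 (mod 28) and x^{28} = 1 for x ≠ 0 (Fermat). So f⁻¹(12) = 12^3 mod 29.
Repeated squaring mod 29: 12^1 ≡ 12, 12^2 ≡ 12² = 144 ≡ 28. Since 3 = 2 + 1, 12^3 ≡ 28·12: 28·12 = 336 ≡ 17. So 12^3 ≡ 17 (mod 29).
Hence f⁻¹(12) = 17.

17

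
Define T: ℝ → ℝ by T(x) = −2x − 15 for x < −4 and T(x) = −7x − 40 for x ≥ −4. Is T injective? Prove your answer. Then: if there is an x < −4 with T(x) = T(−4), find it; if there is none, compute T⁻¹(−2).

-13/2

Both pieces are strictly decreasing (slopes −2 and −7), so each is injective on its own interval.
The left piece maps (−∞, −4) onto (−7, ∞); the right piece maps [−4, ∞) onto (−∞, −12].
These images are disjoint, so no value is attained by both pieces. Thus T is injective.
Because the two images are disjoint, no x < −4 has T(x) = T(−4), so we compute T⁻¹(−2): −2 lies in (−7, ∞), so solve −2x − 15 = −2: x = (−2 + 15)/(−2) = −13/2.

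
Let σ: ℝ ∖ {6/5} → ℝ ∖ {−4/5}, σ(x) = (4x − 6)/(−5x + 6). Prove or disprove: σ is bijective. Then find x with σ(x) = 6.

Suppose σ(s) = σ(t). Cross-multiplying: (4s − 6)(−5t + 6) = (4t − 6)(−5s + 6).
Expanding both sides and cancelling the symmetric terms leaves −6·(s − t) = 0. Since −6 ≠ 0, s = t. So σ is injective.
For any y ≠ −4/5, solving y(−5x + 6) = 4x − 6 for x gives a well-defined x ≠ 6/5. So σ is surjective.
Thus σ is bijective.
Solving σ(x) = 6: cross-multiplying gives 4x − 6 = 6(−5x + 6), which rearranges to 34x = 42, so x = 21/17.

21/17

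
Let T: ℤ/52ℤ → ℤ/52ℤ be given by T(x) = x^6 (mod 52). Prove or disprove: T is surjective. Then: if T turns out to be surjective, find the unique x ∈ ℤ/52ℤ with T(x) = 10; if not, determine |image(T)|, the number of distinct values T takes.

T(1) = 1^6 = 1.
T(3): Repeated squaring mod 52: 3^1 ≡ 3, 3^2 ≡ 3² = 9, 3^4 ≡ 9² = 81 ≡ 29. Since 6 = 4 + 2, 3^6 ≡ 29·9: 29·9 = 261 ≡ 1. So 3^6 ≡ 1 (mod 52).
So T(1) = T(3) = 1 while 1 ≠ 3, hence T is not injective.
A non-injective map from the 52-element set ℤ/52ℤ to itself takes at most 51 distinct values, so it cannot be surjective. Thus T is not surjective.
Since T is not surjective, we determine |image(T)|. Computing x^6 mod 52 for each x (by repeated squaring, reducing mod 52 at every step), the values T(0), T(1), …, T(51) are: 0, 1, 12, 1, 40, 25, 12, 25, 12, 1, 40, 25, 40, 13, 40, 25, 40, 1, 12, 25, 12, 25, 40, 1, 12, 1, 0, 1, 12, 1, 40, 25, 12, 25, 12, 1, 40, 25, 40, 13, 40, 25, 40, 1, 12, 25, 12, 25, 40, 1, 12, 1.
The distinct values are {0, 1, 12, 13, 25, 40}; there are 6 of them.

6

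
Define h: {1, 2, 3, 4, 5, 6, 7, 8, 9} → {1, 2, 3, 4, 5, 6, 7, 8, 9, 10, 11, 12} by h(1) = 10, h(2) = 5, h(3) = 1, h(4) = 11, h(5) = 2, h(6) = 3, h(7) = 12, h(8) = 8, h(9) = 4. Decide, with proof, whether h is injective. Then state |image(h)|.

The values h(1), …, h(9) are 10, 5, 1, 11, 2, 3, 12, 8, 4 — all distinct.
So h(s) = h(t) only when s = t, and h is injective.
The image of h is {1, 2, 3, 4, 5, 8, 10, 11, 12}, which has 9 elements.

9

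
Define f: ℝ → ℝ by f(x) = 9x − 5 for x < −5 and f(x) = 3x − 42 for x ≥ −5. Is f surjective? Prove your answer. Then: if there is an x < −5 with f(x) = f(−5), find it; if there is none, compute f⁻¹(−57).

Both pieces are strictly increasing (slopes 9 and 3), so each is injective on its own interval.
The left piece maps (−∞, −5) onto (−∞, −50); the right piece maps [−5, ∞) onto [−57, ∞).
The union (−∞, −50) ∪ [−57, ∞) covers ℝ, so f is surjective.
For the follow-up: the images overlap, so an x < −5 with f(x) = f(−5) exists. f(−5) = −57; solving 9x − 5 = −57 for x < −5 gives x = (−57 + 5)/9 = −52/9.

-52/9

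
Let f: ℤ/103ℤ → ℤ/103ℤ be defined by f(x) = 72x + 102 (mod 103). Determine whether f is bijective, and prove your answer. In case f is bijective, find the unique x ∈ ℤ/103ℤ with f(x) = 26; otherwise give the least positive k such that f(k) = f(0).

If f(x_1) = f(x_2), then 72x_1 ≡ 72x_2 (mod 103). Because gcd(72, 103) = 1, we may cancel 72 to get x_1 ≡ x_2 (mod 103).
We now compute 72⁻¹ mod 103 explicitly. Euclid's algorithm: 103 = 1·72 + 31, 72 = 2·31 + 10, 31 = 3·10 + 1; back-substituting gives 1 = 93·72 − 65·103, so 72⁻¹ ≡ 93 (mod 103).
Then y ↦ 93(y − 102) is a two-sided inverse to f, so every y ∈ ℤ/103ℤ has a preimage.
Therefore f is bijective.
Since f is bijective, we compute f⁻¹(26): solve 72x + 102 ≡ 26 (mod 103), i.e. 72x ≡ 27 (mod 103).
Multiplying by 72⁻¹ = 93 gives x ≡ 93·27 = 2511 = 24·103 + 39 ≡ 39 (mod 103).
Check: f(39) = 72·39 + 102 = 2910 = 28·103 + 26 ≡ 26 (mod 103).

39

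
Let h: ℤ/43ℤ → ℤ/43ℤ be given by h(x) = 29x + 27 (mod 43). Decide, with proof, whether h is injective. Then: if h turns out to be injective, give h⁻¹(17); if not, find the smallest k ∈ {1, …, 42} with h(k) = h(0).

13

If h(x_1) = h(x_2), then 29x_1 ≡ 29x_2 (mod 43). Because gcd(29, 43) = 1, we may cancel 29 to get x_1 ≡ x_2 (mod 43).
Hence h is injective.
We now compute 29⁻¹ mod 43 explicitly. Euclid's algorithm: 43 = 1·29 + 14, 29 = 2·14 + 1; back-substituting gives 1 = 3·29 − 2·43, so 29⁻¹ ≡ 3 (mod 43).
Since h is injective, we find h⁻¹(17): we need 29x ≡ 17 − 27 ≡ 33 (mod 43). Using 29⁻¹ = 3: x ≡ 3·33 = 99 = 2·43 + 13, so x = 13.
Check: h(13) = 29·13 + 27 = 404 = 9·43 + 17 ≡ 17 (mod 43).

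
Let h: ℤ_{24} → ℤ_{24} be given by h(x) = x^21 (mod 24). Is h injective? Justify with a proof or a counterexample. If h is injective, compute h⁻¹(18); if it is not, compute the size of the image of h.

h(0) = 0^21 = 0.
h(6): Repeated squaring mod 24: 6^1 ≡ 6, 6^2 ≡ 6² = 36 ≡ 12, 6^4 ≡ 12² = 144 ≡ 0, 6^8 ≡ 0² = 0, 6^16 ≡ 0² = 0. Since 21 = 16 + 4 + 1, 6^21 ≡ 0·0·6: 0·0 = 0, then 0·6 = 0. So 6^21 ≡ 0 (mod 24).
So h(0) = h(6) = 0 while 0 ≠ 6, so h is not injective.
Since h is not injective, we determine |image(h)|. Computing x^21 mod 24 for each x (by repeated squaring, reducing mod 24 at every step), the values h(0), h(1), …, h(23) are: 0, 1, 8, 3, 16, 5, 0, 7, 8, 9, 16, 11, 0, 13, 8, 15, 16, 17, 0, 19, 8, 21, 16, 23.
The distinct values are {0, 1, 3, 5, 7, 8, 9, 11, 13, 15, 16, 17, 19, 21, 23}; there are 15 of them.

15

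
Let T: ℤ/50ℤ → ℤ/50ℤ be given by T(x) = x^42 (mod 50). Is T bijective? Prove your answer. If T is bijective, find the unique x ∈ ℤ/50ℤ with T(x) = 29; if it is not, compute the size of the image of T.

22

T(0) = 0^42 = 0.
T(10): Repeated squaring mod 50: 10^1 ≡ 10, 10^2 ≡ 10² = 100 ≡ 0, 10^4 ≡ 0² = 0, 10^8 ≡ 0² = 0, 10^16 ≡ 0² = 0, 10^32 ≡ 0² = 0. Since 42 = 32 + 8 + 2, 10^42 ≡ 0·0·0: 0·0 = 0, then 0·0 = 0. So 10^42 ≡ 0 (mod 50).
So T(0) = T(10) = 0 while 0 ≠ 10, thus T is not injective, hence not bijective.
Since T is not bijective, we determine |image(T)|. Computing x^42 mod 50 for each x (by repeated squaring, reducing mod 50 at every step), the values T(0), T(1), …, T(49) are: 0, 1, 4, 9, 16, 25, 36, 49, 14, 31, 0, 21, 44, 19, 46, 25, 6, 39, 24, 11, 0, 41, 34, 29, 26, 25, 26, 29, 34, 41, 0, 11, 24, 39, 6, 25, 46, 19, 44, 21, 0, 31, 14, 49, 36, 25, 16, 9, 4, 1.
The distinct values are {0, 1, 4, 6, 9, 11, 14, 16, 19, 21, 24, 25, 26, 29, 31, 34, 36, 39, 41, 44, 46, 49}; there are 22 of them.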